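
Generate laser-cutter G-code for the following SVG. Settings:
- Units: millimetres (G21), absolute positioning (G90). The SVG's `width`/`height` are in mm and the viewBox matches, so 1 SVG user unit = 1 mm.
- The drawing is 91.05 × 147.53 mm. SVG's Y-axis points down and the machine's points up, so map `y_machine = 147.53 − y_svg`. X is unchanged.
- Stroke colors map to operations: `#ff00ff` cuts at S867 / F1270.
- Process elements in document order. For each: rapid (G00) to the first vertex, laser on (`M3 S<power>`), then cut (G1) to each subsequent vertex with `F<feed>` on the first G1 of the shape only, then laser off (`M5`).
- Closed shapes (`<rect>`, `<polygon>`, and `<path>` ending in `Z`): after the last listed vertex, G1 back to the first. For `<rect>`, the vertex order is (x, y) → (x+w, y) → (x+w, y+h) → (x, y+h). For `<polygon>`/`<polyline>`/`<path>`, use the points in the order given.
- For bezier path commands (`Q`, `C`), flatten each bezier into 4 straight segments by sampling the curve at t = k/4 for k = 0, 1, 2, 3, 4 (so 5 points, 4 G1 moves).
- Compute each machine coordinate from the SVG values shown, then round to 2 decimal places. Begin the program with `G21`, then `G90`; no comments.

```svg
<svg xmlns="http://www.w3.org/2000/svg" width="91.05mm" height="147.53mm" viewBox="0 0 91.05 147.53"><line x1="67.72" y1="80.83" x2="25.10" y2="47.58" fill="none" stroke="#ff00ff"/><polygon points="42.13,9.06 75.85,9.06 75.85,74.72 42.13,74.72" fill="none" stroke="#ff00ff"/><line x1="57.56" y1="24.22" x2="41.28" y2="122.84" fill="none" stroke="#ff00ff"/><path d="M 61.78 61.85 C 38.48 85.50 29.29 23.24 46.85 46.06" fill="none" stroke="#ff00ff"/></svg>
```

1 u = 1 mm; y_m = 147.53 − y.

[1] `<line>` line segment, #ff00ff→cut S867 F1270: (67.72,66.70) → (25.10,99.95)

[2] `<polygon>` rectangle, #ff00ff→cut S867 F1270: (42.13,138.47) → (75.85,138.47) → (75.85,72.81) → (42.13,72.81) → (42.13,138.47) (closed)

[3] `<line>` line segment, #ff00ff→cut S867 F1270: (57.56,123.31) → (41.28,24.69)

[4] `<path>` cubic bezier, #ff00ff→cut S867 F1270: (61.78,85.68) → (47.15,81.38) → (38.99,93.26) → (38.50,105.30) → (46.85,101.47)

G21
G90
G00 X67.72 Y66.70
M3 S867
G1 X25.10 Y99.95 F1270
M5
G00 X42.13 Y138.47
M3 S867
G1 X75.85 Y138.47 F1270
G1 X75.85 Y72.81
G1 X42.13 Y72.81
G1 X42.13 Y138.47
M5
G00 X57.56 Y123.31
M3 S867
G1 X41.28 Y24.69 F1270
M5
G00 X61.78 Y85.68
M3 S867
G1 X47.15 Y81.38 F1270
G1 X38.99 Y93.26
G1 X38.50 Y105.30
G1 X46.85 Y101.47
M5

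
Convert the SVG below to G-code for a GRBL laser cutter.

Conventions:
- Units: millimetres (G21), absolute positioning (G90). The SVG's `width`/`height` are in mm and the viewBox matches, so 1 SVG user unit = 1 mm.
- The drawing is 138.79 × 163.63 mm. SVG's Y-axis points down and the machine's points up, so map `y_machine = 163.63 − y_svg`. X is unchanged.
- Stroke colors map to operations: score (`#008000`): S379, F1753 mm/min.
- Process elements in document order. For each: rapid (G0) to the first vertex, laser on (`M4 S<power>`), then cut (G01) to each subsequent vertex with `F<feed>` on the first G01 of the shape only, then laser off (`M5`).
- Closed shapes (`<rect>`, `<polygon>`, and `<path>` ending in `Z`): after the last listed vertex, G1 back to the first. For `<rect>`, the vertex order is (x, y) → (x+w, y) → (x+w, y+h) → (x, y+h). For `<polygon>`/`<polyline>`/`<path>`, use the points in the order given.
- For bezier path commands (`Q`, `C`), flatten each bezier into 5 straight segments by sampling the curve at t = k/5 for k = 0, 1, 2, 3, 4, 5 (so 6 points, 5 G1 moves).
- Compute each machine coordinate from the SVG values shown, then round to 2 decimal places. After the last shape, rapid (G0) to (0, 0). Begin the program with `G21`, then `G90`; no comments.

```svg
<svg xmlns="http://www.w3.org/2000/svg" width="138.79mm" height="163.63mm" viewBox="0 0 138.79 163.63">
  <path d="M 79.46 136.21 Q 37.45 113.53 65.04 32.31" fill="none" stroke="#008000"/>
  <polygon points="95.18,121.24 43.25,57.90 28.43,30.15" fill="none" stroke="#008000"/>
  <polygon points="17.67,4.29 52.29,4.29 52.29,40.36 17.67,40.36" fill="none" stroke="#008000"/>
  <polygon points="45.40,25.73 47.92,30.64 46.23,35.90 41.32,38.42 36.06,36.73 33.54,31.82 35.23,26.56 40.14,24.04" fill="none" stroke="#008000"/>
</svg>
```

1 u = 1 mm; y_m = 163.63 − y.

[1] `<path>` quadratic bezier, #008000→score S379 F1753: (79.46,27.42) → (65.44,38.83) → (56.99,54.93) → (54.10,75.71) → (56.79,101.17) → (65.04,131.32)

[2] `<polygon>` closed polygon, #008000→score S379 F1753: (95.18,42.39) → (43.25,105.73) → (28.43,133.48) → (95.18,42.39) (closed)

[3] `<polygon>` rectangle, #008000→score S379 F1753: (17.67,159.34) → (52.29,159.34) → (52.29,123.27) → (17.67,123.27) → (17.67,159.34) (closed)

[4] `<polygon>` regular polygon, #008000→score S379 F1753: (45.40,137.90) → (47.92,132.99) → (46.23,127.73) → (41.32,125.21) → (36.06,126.90) → (33.54,131.81) → (35.23,137.07) → (40.14,139.59) → (45.40,137.90) (closed)

G21
G90
G0 X79.46 Y27.42
M4 S379
G01 X65.44 Y38.83 F1753
G01 X56.99 Y54.93
G01 X54.10 Y75.71
G01 X56.79 Y101.17
G01 X65.04 Y131.32
M5
G0 X95.18 Y42.39
M4 S379
G01 X43.25 Y105.73 F1753
G01 X28.43 Y133.48
G01 X95.18 Y42.39
M5
G0 X17.67 Y159.34
M4 S379
G01 X52.29 Y159.34 F1753
G01 X52.29 Y123.27
G01 X17.67 Y123.27
G01 X17.67 Y159.34
M5
G0 X45.40 Y137.90
M4 S379
G01 X47.92 Y132.99 F1753
G01 X46.23 Y127.73
G01 X41.32 Y125.21
G01 X36.06 Y126.90
G01 X33.54 Y131.81
G01 X35.23 Y137.07
G01 X40.14 Y139.59
G01 X45.40 Y137.90
M5
G0 X0.00 Y0.00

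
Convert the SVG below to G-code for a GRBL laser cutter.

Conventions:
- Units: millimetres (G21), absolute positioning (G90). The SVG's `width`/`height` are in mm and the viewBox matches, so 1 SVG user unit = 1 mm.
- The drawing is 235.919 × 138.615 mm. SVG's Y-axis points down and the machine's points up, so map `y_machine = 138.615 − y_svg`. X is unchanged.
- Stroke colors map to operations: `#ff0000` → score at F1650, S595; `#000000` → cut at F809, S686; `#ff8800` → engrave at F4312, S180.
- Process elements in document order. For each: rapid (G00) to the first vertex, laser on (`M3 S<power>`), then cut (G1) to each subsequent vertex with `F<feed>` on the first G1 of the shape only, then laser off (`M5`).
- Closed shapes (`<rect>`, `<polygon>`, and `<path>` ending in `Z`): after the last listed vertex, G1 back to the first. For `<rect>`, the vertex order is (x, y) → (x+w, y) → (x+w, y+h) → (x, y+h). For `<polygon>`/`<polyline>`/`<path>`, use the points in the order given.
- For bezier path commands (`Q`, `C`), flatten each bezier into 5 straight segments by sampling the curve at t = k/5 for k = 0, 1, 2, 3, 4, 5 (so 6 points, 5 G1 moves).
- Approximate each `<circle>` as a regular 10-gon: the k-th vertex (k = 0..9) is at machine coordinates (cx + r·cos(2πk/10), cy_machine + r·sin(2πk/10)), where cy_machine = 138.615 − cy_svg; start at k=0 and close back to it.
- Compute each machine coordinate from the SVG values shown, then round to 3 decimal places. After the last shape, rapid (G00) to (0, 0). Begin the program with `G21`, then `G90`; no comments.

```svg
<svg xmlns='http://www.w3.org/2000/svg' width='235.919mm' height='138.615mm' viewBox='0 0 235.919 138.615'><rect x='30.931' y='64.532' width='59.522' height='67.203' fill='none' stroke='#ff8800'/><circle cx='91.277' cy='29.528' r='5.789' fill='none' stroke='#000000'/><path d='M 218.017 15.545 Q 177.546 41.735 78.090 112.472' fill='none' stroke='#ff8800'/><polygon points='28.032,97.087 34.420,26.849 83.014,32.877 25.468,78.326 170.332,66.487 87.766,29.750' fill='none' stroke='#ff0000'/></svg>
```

G21
G90
G00 X30.931 Y74.083
M3 S180
G1 X90.453 Y74.083 F4312
G1 X90.453 Y6.880
G1 X30.931 Y6.880
G1 X30.931 Y74.083
M5
G00 X97.066 Y109.087
M3 S686
G1 X95.960 Y112.490 F809
G1 X93.066 Y114.593
G1 X89.488 Y114.593
G1 X86.594 Y112.490
G1 X85.488 Y109.087
G1 X86.594 Y105.684
G1 X89.488 Y103.581
G1 X93.066 Y103.581
G1 X95.960 Y105.684
G1 X97.066 Y109.087
M5
G00 X218.017 Y123.070
M3 S180
G1 X199.469 Y110.812 F4312
G1 X176.203 Y94.990
G1 X148.217 Y75.605
G1 X115.513 Y52.656
G1 X78.090 Y26.143
M5
G00 X28.032 Y41.528
M3 S595
G1 X34.420 Y111.766 F1650
G1 X83.014 Y105.738
G1 X25.468 Y60.289
G1 X170.332 Y72.128
G1 X87.766 Y108.865
G1 X28.032 Y41.528
M5
G00 X0.000 Y0.000

1 u = 1 mm; y_m = 138.615 − y.

[1] `<rect>` rectangle, #ff8800→engrave S180 F4312: (30.931,74.083) → (90.453,74.083) → (90.453,6.880) → (30.931,6.880) → (30.931,74.083) (closed)

[2] `<circle>` circle, #000000→cut S686 F809: (97.066,109.087) → (95.960,112.490) → (93.066,114.593) → (89.488,114.593) → (86.594,112.490) → (85.488,109.087) → (86.594,105.684) → (89.488,103.581) → (93.066,103.581) → (95.960,105.684) → (97.066,109.087) (closed)

[3] `<path>` quadratic bezier, #ff8800→engrave S180 F4312: (218.017,123.070) → (199.469,110.812) → (176.203,94.990) → (148.217,75.605) → (115.513,52.656) → (78.090,26.143)

[4] `<polygon>` closed polygon, #ff0000→score S595 F1650: (28.032,41.528) → (34.420,111.766) → (83.014,105.738) → (25.468,60.289) → (170.332,72.128) → (87.766,108.865) → (28.032,41.528) (closed)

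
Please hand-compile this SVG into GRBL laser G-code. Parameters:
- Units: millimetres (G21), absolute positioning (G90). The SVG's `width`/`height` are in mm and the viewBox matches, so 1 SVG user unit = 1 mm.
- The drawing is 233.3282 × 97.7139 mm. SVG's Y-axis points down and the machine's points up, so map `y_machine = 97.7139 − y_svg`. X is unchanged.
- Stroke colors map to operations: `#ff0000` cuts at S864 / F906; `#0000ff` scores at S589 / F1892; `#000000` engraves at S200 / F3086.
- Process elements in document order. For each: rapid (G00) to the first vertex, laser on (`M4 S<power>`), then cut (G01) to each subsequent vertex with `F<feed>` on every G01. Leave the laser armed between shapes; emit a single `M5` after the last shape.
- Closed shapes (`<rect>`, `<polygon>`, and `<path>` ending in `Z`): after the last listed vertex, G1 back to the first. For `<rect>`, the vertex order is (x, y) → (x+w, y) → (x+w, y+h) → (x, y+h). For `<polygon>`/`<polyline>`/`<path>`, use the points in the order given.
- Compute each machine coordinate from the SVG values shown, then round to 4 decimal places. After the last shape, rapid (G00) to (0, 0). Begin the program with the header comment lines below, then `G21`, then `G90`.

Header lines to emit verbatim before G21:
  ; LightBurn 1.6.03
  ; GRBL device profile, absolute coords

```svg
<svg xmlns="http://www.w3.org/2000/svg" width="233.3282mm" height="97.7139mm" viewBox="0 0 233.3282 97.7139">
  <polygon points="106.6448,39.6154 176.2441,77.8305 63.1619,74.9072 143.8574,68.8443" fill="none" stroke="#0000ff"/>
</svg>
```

viewBox `0 0 233.3282 97.7139` with mm width/height → 1 unit = 1 mm. Flip: y_m = 97.7139 − y_svg.

**Shape 1** — `<polygon>` closed polygon, stroke `#0000ff` → score (S589, F1892). Machine vertices: (106.6448,58.0985) → (176.2441,19.8834) → (63.1619,22.8067) → (143.8574,28.8696) → (106.6448,58.0985). Closed: final G1 returns to the first vertex.

; LightBurn 1.6.03
; GRBL device profile, absolute coords
G21
G90
G00 X106.6448 Y58.0985
M4 S589
G01 X176.2441 Y19.8834 F1892
G01 X63.1619 Y22.8067 F1892
G01 X143.8574 Y28.8696 F1892
G01 X106.6448 Y58.0985 F1892
M5
G00 X0.0000 Y0.0000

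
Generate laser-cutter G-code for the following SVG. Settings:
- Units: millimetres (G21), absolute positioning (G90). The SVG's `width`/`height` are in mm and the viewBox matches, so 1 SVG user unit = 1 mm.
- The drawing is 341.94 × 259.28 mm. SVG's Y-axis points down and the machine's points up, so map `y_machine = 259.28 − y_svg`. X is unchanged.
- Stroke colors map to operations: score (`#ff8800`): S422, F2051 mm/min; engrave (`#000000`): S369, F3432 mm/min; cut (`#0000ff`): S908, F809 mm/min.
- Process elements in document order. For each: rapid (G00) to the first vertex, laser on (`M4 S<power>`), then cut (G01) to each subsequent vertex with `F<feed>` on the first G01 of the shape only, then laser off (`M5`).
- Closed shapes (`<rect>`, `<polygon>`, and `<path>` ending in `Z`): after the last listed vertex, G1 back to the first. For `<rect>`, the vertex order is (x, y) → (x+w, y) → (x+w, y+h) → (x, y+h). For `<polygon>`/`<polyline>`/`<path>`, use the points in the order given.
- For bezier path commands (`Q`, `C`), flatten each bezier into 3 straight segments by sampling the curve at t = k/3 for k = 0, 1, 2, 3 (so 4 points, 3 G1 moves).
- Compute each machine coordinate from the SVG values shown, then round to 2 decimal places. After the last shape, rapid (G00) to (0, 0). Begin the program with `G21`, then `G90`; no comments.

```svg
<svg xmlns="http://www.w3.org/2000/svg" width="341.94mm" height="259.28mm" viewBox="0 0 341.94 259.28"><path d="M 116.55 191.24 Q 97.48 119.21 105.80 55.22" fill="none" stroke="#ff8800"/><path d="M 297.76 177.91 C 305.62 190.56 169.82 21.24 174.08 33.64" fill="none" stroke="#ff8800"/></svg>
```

G21
G90
G00 X116.55 Y68.04
M4 S422
G01 X106.88 Y115.17 F2051
G01 X103.30 Y160.51
G01 X105.80 Y204.06
M5
G00 X297.76 Y81.37
M4 S422
G01 X268.24 Y115.91 F2051
G01 X206.00 Y190.94
G01 X174.08 Y225.64
M5
G00 X0.00 Y0.00

1 u = 1 mm; y_m = 259.28 − y.

[1] `<path>` quadratic bezier, #ff8800→score S422 F2051: (116.55,68.04) → (106.88,115.17) → (103.30,160.51) → (105.80,204.06)

[2] `<path>` cubic bezier, #ff8800→score S422 F2051: (297.76,81.37) → (268.24,115.91) → (206.00,190.94) → (174.08,225.64)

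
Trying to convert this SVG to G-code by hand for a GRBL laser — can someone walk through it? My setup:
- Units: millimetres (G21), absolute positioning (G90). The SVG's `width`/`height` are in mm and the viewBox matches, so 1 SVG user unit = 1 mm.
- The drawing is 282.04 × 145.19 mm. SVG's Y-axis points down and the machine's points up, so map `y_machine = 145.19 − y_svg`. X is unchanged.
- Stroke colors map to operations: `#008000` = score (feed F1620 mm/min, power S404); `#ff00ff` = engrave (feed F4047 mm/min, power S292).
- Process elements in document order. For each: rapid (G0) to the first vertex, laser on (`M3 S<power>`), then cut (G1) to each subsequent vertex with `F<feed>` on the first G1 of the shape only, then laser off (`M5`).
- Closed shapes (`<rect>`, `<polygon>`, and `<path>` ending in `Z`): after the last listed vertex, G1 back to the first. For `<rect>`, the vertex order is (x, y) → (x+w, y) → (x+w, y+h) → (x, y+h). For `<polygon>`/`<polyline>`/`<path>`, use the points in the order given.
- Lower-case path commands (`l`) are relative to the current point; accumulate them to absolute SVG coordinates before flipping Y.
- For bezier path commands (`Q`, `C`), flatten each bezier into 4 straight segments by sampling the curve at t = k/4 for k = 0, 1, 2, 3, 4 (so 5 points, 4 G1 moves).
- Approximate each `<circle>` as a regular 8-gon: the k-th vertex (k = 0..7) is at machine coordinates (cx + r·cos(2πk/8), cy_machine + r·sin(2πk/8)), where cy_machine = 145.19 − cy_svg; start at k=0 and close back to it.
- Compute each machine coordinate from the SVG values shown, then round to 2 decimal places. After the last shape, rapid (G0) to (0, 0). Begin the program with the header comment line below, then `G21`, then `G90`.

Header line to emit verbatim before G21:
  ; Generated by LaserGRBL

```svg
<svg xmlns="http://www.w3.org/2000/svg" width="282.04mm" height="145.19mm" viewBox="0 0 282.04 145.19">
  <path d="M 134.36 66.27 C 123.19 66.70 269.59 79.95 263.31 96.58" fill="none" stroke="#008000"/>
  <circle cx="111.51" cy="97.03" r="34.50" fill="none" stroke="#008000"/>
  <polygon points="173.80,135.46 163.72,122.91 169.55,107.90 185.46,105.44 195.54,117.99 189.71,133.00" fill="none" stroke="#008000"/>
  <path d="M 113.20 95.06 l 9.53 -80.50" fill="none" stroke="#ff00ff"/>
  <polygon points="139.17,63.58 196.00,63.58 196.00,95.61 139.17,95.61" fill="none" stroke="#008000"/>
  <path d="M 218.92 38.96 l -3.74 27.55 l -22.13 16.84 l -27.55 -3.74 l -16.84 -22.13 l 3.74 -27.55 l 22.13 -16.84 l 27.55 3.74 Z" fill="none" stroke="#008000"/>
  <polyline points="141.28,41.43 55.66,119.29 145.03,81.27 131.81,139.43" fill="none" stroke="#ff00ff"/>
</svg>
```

viewBox `0 0 282.04 145.19` with mm width/height → 1 unit = 1 mm. Flip: y_m = 145.19 − y_svg.

**Shape 1** — `<path>` cubic bezier, stroke `#008000` → score (S404, F1620). Control points (SVG): P0=(134.36,66.27), P1=(123.19,66.70), P2=(269.59,79.95), P3=(263.31,96.58); sampled at t=k/4. Machine vertices: (134.36,78.92) → (150.68,76.34) → (197.00,69.84) → (244.24,60.30) → (263.31,48.61). Open path.

**Shape 2** — `<circle>` circle, stroke `#008000` → score (S404, F1620). Machine vertices: (146.01,48.16) → (135.91,72.56) → (111.51,82.66) → (87.11,72.56) → (77.01,48.16) → (87.11,23.76) → (111.51,13.66) → (135.91,23.76) → (146.01,48.16). Closed: final G1 returns to the first vertex.

**Shape 3** — `<polygon>` regular polygon, stroke `#008000` → score (S404, F1620). Machine vertices: (173.80,9.73) → (163.72,22.28) → (169.55,37.29) → (185.46,39.75) → (195.54,27.20) → (189.71,12.19) → (173.80,9.73). Closed: final G1 returns to the first vertex.

**Shape 4** — `<path>` line segment, stroke `#ff00ff` → engrave (S292, F4047). Machine vertices: (113.20,50.13) → (122.73,130.63). Open path.

**Shape 5** — `<polygon>` rectangle, stroke `#008000` → score (S404, F1620). Machine vertices: (139.17,81.61) → (196.00,81.61) → (196.00,49.58) → (139.17,49.58) → (139.17,81.61). Closed: final G1 returns to the first vertex.

**Shape 6** — `<path>` regular polygon, stroke `#008000` → score (S404, F1620). Machine vertices: (218.92,106.23) → (215.18,78.68) → (193.05,61.84) → (165.50,65.58) → (148.66,87.71) → (152.40,115.26) → (174.53,132.10) → (202.08,128.36) → (218.92,106.23). Closed: final G1 returns to the first vertex.

**Shape 7** — `<polyline>` open polyline, stroke `#ff00ff` → engrave (S292, F4047). Machine vertices: (141.28,103.76) → (55.66,25.90) → (145.03,63.92) → (131.81,5.76). Open path.

; Generated by LaserGRBL
G21
G90
G0 X134.36 Y78.92
M3 S404
G1 X150.68 Y76.34 F1620
G1 X197.00 Y69.84
G1 X244.24 Y60.30
G1 X263.31 Y48.61
M5
G0 X146.01 Y48.16
M3 S404
G1 X135.91 Y72.56 F1620
G1 X111.51 Y82.66
G1 X87.11 Y72.56
G1 X77.01 Y48.16
G1 X87.11 Y23.76
G1 X111.51 Y13.66
G1 X135.91 Y23.76
G1 X146.01 Y48.16
M5
G0 X173.80 Y9.73
M3 S404
G1 X163.72 Y22.28 F1620
G1 X169.55 Y37.29
G1 X185.46 Y39.75
G1 X195.54 Y27.20
G1 X189.71 Y12.19
G1 X173.80 Y9.73
M5
G0 X113.20 Y50.13
M3 S292
G1 X122.73 Y130.63 F4047
M5
G0 X139.17 Y81.61
M3 S404
G1 X196.00 Y81.61 F1620
G1 X196.00 Y49.58
G1 X139.17 Y49.58
G1 X139.17 Y81.61
M5
G0 X218.92 Y106.23
M3 S404
G1 X215.18 Y78.68 F1620
G1 X193.05 Y61.84
G1 X165.50 Y65.58
G1 X148.66 Y87.71
G1 X152.40 Y115.26
G1 X174.53 Y132.10
G1 X202.08 Y128.36
G1 X218.92 Y106.23
M5
G0 X141.28 Y103.76
M3 S292
G1 X55.66 Y25.90 F4047
G1 X145.03 Y63.92
G1 X131.81 Y5.76
M5
G0 X0.00 Y0.00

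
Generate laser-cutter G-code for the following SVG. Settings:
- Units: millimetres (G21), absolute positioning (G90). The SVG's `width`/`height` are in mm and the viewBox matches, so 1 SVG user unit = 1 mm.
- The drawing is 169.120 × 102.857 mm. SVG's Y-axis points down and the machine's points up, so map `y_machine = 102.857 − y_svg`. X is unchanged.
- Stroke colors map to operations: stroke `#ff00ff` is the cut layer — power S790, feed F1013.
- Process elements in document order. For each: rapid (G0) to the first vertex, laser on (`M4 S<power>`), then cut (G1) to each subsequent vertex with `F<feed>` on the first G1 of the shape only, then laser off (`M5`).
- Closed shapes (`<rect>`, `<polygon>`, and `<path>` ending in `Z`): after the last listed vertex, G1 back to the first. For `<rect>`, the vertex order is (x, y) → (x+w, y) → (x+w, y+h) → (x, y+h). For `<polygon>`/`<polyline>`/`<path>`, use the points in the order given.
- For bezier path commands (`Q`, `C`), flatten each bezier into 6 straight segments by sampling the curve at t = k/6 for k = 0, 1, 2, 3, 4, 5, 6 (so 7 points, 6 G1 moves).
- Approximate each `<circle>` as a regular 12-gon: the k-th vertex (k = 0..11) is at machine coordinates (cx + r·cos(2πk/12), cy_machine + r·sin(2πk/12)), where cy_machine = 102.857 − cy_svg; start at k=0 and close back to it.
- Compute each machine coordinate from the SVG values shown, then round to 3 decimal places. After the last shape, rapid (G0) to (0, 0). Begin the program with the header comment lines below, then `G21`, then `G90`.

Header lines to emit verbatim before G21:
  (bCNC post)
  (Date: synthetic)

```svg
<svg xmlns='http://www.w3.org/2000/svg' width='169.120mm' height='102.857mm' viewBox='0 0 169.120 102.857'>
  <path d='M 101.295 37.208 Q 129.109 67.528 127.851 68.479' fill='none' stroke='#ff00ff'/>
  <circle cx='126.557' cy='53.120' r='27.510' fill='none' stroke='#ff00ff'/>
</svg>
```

Since the viewBox matches the mm dimensions, user units are millimetres directly. The only transform is the Y-flip y_m = 102.857 − y_svg.

Shape 1 is a quadratic bezier drawn with `<path>`. Its stroke #ff00ff means cut at S790, F1013. After flipping Y the toolpath is (101.295,65.649) → (109.759,56.358) → (116.607,48.699) → (121.841,42.671) → (125.459,38.275) → (127.463,35.511) → (127.851,34.378).

Shape 2 is a circle drawn with `<circle>`. Its stroke #ff00ff means cut at S790, F1013. After flipping Y the toolpath is (154.067,49.737) → (150.381,63.492) → (140.312,73.561) → (126.557,77.247) → (112.802,73.561) → (102.733,63.492) → (99.047,49.737) → (102.733,35.982) → (112.802,25.913) → (126.557,22.227) → (140.312,25.913) → (150.381,35.982) → (154.067,49.737), returning to the start.

(bCNC post)
(Date: synthetic)
G21
G90
G0 X101.295 Y65.649
M4 S790
G1 X109.759 Y56.358 F1013
G1 X116.607 Y48.699
G1 X121.841 Y42.671
G1 X125.459 Y38.275
G1 X127.463 Y35.511
G1 X127.851 Y34.378
M5
G0 X154.067 Y49.737
M4 S790
G1 X150.381 Y63.492 F1013
G1 X140.312 Y73.561
G1 X126.557 Y77.247
G1 X112.802 Y73.561
G1 X102.733 Y63.492
G1 X99.047 Y49.737
G1 X102.733 Y35.982
G1 X112.802 Y25.913
G1 X126.557 Y22.227
G1 X140.312 Y25.913
G1 X150.381 Y35.982
G1 X154.067 Y49.737
M5
G0 X0.000 Y0.000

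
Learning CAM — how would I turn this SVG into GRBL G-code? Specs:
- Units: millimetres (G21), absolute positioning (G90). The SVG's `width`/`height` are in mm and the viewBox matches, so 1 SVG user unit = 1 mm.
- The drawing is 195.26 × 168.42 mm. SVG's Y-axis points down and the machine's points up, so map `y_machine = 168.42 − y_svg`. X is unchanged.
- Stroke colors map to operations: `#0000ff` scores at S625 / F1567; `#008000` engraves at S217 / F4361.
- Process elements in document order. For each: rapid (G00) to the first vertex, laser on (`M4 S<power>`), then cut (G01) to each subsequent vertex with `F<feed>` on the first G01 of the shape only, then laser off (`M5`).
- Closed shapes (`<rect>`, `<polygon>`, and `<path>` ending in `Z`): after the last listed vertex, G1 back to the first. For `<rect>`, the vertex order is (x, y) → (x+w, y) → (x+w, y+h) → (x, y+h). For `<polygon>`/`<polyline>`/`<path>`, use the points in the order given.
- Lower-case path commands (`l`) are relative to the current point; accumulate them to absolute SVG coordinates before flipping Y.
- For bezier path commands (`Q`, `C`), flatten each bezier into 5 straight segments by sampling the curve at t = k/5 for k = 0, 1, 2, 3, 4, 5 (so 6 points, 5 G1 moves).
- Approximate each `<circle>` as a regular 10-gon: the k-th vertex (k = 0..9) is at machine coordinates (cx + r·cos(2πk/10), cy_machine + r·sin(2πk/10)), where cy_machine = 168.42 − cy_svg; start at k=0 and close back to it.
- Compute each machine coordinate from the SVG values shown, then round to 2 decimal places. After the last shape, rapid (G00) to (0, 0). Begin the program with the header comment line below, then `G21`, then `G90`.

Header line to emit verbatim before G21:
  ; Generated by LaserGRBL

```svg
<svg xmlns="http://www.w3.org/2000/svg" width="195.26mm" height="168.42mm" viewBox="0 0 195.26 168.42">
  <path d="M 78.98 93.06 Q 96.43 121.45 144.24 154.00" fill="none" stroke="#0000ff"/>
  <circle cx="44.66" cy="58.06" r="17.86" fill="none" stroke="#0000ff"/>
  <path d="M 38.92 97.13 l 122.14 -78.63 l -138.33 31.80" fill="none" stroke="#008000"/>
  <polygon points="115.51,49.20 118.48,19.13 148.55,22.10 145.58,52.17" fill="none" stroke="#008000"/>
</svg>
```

Since the viewBox matches the mm dimensions, user units are millimetres directly. The only transform is the Y-flip y_m = 168.42 − y_svg.

Shape 1 is a quadratic bezier drawn with `<path>`. Its stroke #0000ff means score at S625, F1567. After flipping Y the toolpath is (78.98,75.36) → (87.17,63.84) → (97.80,51.98) → (110.85,39.79) → (126.33,27.27) → (144.24,14.42).

Shape 2 is a circle drawn with `<circle>`. Its stroke #0000ff means score at S625, F1567. After flipping Y the toolpath is (62.52,110.36) → (59.11,120.86) → (50.18,127.35) → (39.14,127.35) → (30.21,120.86) → (26.80,110.36) → (30.21,99.86) → (39.14,93.37) → (50.18,93.37) → (59.11,99.86) → (62.52,110.36), returning to the start.

Shape 3 is a open polyline drawn with `<path>`. Its stroke #008000 means engrave at S217, F4361. After flipping Y the toolpath is (38.92,71.29) → (161.06,149.92) → (22.73,118.12).

Shape 4 is a regular polygon drawn with `<polygon>`. Its stroke #008000 means engrave at S217, F4361. After flipping Y the toolpath is (115.51,119.22) → (118.48,149.29) → (148.55,146.32) → (145.58,116.25) → (115.51,119.22), returning to the start.

; Generated by LaserGRBL
G21
G90
G00 X78.98 Y75.36
M4 S625
G01 X87.17 Y63.84 F1567
G01 X97.80 Y51.98
G01 X110.85 Y39.79
G01 X126.33 Y27.27
G01 X144.24 Y14.42
M5
G00 X62.52 Y110.36
M4 S625
G01 X59.11 Y120.86 F1567
G01 X50.18 Y127.35
G01 X39.14 Y127.35
G01 X30.21 Y120.86
G01 X26.80 Y110.36
G01 X30.21 Y99.86
G01 X39.14 Y93.37
G01 X50.18 Y93.37
G01 X59.11 Y99.86
G01 X62.52 Y110.36
M5
G00 X38.92 Y71.29
M4 S217
G01 X161.06 Y149.92 F4361
G01 X22.73 Y118.12
M5
G00 X115.51 Y119.22
M4 S217
G01 X118.48 Y149.29 F4361
G01 X148.55 Y146.32
G01 X145.58 Y116.25
G01 X115.51 Y119.22
M5
G00 X0.00 Y0.00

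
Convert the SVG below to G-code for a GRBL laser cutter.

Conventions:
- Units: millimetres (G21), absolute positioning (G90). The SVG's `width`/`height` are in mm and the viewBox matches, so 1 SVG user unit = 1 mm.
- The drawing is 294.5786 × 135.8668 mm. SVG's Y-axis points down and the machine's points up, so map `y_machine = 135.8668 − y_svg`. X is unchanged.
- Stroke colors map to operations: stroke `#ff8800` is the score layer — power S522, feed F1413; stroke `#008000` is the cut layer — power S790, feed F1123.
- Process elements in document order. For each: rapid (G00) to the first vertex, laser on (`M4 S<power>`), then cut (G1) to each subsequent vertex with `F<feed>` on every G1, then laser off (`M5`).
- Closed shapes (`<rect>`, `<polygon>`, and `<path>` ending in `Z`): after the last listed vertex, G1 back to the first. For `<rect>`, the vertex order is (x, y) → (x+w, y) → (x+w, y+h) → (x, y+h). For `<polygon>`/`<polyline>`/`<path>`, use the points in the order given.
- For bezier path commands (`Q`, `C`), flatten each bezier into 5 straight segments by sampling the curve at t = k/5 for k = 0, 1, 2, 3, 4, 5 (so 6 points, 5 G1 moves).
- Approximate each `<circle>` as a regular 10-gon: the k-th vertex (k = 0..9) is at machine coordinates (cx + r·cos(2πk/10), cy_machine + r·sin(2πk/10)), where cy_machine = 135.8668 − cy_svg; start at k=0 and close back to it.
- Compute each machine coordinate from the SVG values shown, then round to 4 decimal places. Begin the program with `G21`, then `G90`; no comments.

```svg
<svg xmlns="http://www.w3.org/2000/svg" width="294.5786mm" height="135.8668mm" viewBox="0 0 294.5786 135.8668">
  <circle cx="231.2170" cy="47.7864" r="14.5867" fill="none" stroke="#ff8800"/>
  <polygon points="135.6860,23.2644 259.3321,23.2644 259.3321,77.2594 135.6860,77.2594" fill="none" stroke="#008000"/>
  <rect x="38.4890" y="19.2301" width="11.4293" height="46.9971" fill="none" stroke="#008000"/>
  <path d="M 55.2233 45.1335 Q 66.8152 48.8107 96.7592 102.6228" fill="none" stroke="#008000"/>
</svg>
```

G21
G90
G00 X245.8037 Y88.0804
M4 S522
G1 X243.0179 Y96.6542 F1413
G1 X235.7245 Y101.9532 F1413
G1 X226.7095 Y101.9532 F1413
G1 X219.4161 Y96.6542 F1413
G1 X216.6303 Y88.0804 F1413
G1 X219.4161 Y79.5066 F1413
G1 X226.7095 Y74.2076 F1413
G1 X235.7245 Y74.2076 F1413
G1 X243.0179 Y79.5066 F1413
G1 X245.8037 Y88.0804 F1413
M5
G00 X135.6860 Y112.6024
M4 S790
G1 X259.3321 Y112.6024 F1123
G1 X259.3321 Y58.6074 F1123
G1 X135.6860 Y58.6074 F1123
G1 X135.6860 Y112.6024 F1123
M5
G00 X38.4890 Y116.6367
M4 S790
G1 X49.9183 Y116.6367 F1123
G1 X49.9183 Y69.6396 F1123
G1 X38.4890 Y69.6396 F1123
G1 X38.4890 Y116.6367 F1123
M5
G00 X55.2233 Y90.7333
M4 S790
G1 X60.5941 Y87.2570 F1123
G1 X67.4332 Y79.7700 F1123
G1 X75.7403 Y68.2721 F1123
G1 X85.5157 Y52.7634 F1123
G1 X96.7592 Y33.2440 F1123
M5

viewBox `0 0 294.5786 135.8668` with mm width/height → 1 unit = 1 mm. Flip: y_m = 135.8668 − y_svg.

**Shape 1** — `<circle>` circle, stroke `#ff8800` → score (S522, F1413). Machine vertices: (245.8037,88.0804) → (243.0179,96.6542) → (235.7245,101.9532) → (226.7095,101.9532) → (219.4161,96.6542) → (216.6303,88.0804) → (219.4161,79.5066) → (226.7095,74.2076) → (235.7245,74.2076) → (243.0179,79.5066) → (245.8037,88.0804). Closed: final G1 returns to the first vertex.

**Shape 2** — `<polygon>` rectangle, stroke `#008000` → cut (S790, F1123). Machine vertices: (135.6860,112.6024) → (259.3321,112.6024) → (259.3321,58.6074) → (135.6860,58.6074) → (135.6860,112.6024). Closed: final G1 returns to the first vertex.

**Shape 3** — `<rect>` rectangle, stroke `#008000` → cut (S790, F1123). Machine vertices: (38.4890,116.6367) → (49.9183,116.6367) → (49.9183,69.6396) → (38.4890,69.6396) → (38.4890,116.6367). Closed: final G1 returns to the first vertex.

**Shape 4** — `<path>` quadratic bezier, stroke `#008000` → cut (S790, F1123). Control points (SVG): P0=(55.2233,45.1335), P1=(66.8152,48.8107), P2=(96.7592,102.6228); sampled at t=k/5. Machine vertices: (55.2233,90.7333) → (60.5941,87.2570) → (67.4332,79.7700) → (75.7403,68.2721) → (85.5157,52.7634) → (96.7592,33.2440). Open path.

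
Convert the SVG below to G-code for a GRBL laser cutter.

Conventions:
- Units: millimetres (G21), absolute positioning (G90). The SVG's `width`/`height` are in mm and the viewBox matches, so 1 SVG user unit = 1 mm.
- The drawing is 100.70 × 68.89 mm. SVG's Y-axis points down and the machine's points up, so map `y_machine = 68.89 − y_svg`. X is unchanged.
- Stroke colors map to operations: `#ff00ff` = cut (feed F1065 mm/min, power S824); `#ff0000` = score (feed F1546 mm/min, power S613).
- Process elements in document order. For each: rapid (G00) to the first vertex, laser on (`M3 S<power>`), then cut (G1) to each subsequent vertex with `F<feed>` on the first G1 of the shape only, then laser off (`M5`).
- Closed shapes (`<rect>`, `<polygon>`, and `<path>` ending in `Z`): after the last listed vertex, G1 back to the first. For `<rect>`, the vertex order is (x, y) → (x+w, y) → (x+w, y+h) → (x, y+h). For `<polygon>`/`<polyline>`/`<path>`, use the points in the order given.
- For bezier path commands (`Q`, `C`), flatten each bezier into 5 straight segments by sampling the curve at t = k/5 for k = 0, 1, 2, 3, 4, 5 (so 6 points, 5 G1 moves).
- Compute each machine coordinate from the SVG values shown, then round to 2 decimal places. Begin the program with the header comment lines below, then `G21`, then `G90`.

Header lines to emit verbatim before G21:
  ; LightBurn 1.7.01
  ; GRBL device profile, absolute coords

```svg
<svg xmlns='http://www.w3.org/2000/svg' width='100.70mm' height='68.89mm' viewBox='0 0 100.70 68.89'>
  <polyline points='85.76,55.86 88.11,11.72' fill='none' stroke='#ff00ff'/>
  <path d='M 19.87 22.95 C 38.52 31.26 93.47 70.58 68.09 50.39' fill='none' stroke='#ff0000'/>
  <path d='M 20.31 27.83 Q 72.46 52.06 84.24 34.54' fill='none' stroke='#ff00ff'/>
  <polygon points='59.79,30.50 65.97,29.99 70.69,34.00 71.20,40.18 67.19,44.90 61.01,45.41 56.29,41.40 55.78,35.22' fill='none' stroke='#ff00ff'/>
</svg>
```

; LightBurn 1.7.01
; GRBL device profile, absolute coords
G21
G90
G00 X85.76 Y13.03
M3 S824
G1 X88.11 Y57.17 F1065
M5
G00 X19.87 Y45.94
M3 S613
G1 X34.48 Y37.96 F1546
G1 X52.21 Y26.88
G1 X67.45 Y17.04
G1 X74.61 Y12.80
G1 X68.09 Y18.50
M5
G00 X20.31 Y41.06
M3 S824
G1 X39.56 Y33.04 F1065
G1 X55.57 Y28.36
G1 X68.36 Y27.01
G1 X77.91 Y29.01
G1 X84.24 Y34.35
M5
G00 X59.79 Y38.39
M3 S824
G1 X65.97 Y38.90 F1065
G1 X70.69 Y34.89
G1 X71.20 Y28.71
G1 X67.19 Y23.99
G1 X61.01 Y23.48
G1 X56.29 Y27.49
G1 X55.78 Y33.67
G1 X59.79 Y38.39
M5

viewBox `0 0 100.70 68.89` with mm width/height → 1 unit = 1 mm. Flip: y_m = 68.89 − y_svg.

**Shape 1** — `<polyline>` line segment, stroke `#ff00ff` → cut (S824, F1065). Machine vertices: (85.76,13.03) → (88.11,57.17). Open path.

**Shape 2** — `<path>` cubic bezier, stroke `#ff0000` → score (S613, F1546). Control points (SVG): P0=(19.87,22.95), P1=(38.52,31.26), P2=(93.47,70.58), P3=(68.09,50.39); sampled at t=k/5. Machine vertices: (19.87,45.94) → (34.48,37.96) → (52.21,26.88) → (67.45,17.04) → (74.61,12.80) → (68.09,18.50). Open path.

**Shape 3** — `<path>` quadratic bezier, stroke `#ff00ff` → cut (S824, F1065). Control points (SVG): P0=(20.31,27.83), P1=(72.46,52.06), P2=(84.24,34.54); sampled at t=k/5. Machine vertices: (20.31,41.06) → (39.56,33.04) → (55.57,28.36) → (68.36,27.01) → (77.91,29.01) → (84.24,34.35). Open path.

**Shape 4** — `<polygon>` regular polygon, stroke `#ff00ff` → cut (S824, F1065). Machine vertices: (59.79,38.39) → (65.97,38.90) → (70.69,34.89) → (71.20,28.71) → (67.19,23.99) → (61.01,23.48) → (56.29,27.49) → (55.78,33.67) → (59.79,38.39). Closed: final G1 returns to the first vertex.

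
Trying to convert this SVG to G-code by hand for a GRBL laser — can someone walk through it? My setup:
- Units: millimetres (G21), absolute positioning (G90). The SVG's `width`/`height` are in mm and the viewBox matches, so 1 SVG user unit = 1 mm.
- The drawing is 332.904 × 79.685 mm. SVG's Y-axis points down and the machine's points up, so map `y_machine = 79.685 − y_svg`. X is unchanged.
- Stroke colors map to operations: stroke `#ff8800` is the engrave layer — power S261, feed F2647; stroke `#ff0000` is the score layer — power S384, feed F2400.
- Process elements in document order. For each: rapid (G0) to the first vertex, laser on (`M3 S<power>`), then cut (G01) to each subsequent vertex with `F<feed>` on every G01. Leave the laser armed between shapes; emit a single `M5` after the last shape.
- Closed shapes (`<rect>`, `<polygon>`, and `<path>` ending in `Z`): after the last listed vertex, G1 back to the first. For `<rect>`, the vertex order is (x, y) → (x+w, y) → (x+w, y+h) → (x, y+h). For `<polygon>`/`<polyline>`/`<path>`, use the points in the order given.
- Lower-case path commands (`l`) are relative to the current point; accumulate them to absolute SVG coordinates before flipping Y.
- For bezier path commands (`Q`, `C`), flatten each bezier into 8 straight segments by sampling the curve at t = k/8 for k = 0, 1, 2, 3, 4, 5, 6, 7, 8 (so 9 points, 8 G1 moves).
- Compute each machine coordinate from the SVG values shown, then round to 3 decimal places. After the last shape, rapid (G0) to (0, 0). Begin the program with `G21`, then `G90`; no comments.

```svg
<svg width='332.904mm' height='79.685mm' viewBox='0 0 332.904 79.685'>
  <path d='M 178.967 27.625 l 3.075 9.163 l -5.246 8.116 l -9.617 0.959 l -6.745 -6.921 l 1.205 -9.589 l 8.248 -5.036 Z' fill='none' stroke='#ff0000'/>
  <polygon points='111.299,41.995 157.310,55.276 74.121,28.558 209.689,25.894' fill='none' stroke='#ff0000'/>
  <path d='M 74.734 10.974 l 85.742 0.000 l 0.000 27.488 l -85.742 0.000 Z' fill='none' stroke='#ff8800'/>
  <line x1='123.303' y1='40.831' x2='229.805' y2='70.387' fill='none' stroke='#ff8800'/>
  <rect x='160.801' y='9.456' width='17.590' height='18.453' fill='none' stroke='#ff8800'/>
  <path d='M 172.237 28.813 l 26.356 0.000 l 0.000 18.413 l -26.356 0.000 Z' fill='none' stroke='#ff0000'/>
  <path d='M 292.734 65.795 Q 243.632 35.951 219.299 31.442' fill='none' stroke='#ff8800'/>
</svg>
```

G21
G90
G0 X178.967 Y52.060
M3 S384
G01 X182.042 Y42.897 F2400
G01 X176.796 Y34.781 F2400
G01 X167.179 Y33.822 F2400
G01 X160.434 Y40.743 F2400
G01 X161.639 Y50.332 F2400
G01 X169.887 Y55.368 F2400
G01 X178.967 Y52.060 F2400
G0 X111.299 Y37.690
M3 S384
G01 X157.310 Y24.409 F2400
G01 X74.121 Y51.127 F2400
G01 X209.689 Y53.791 F2400
G01 X111.299 Y37.690 F2400
G0 X74.734 Y68.711
M3 S261
G01 X160.476 Y68.711 F2647
G01 X160.476 Y41.223 F2647
G01 X74.734 Y41.223 F2647
G01 X74.734 Y68.711 F2647
G0 X123.303 Y38.854
M3 S261
G01 X229.805 Y9.298 F2647
G0 X160.801 Y70.229
M3 S261
G01 X178.391 Y70.229 F2647
G01 X178.391 Y51.776 F2647
G01 X160.801 Y51.776 F2647
G01 X160.801 Y70.229 F2647
G0 X172.237 Y50.872
M3 S384
G01 X198.593 Y50.872 F2400
G01 X198.593 Y32.459 F2400
G01 X172.237 Y32.459 F2400
G01 X172.237 Y50.872 F2400
G0 X292.734 Y13.890
M3 S261
G01 X280.846 Y20.955 F2647
G01 X269.731 Y27.229 F2647
G01 X259.391 Y32.710 F2647
G01 X249.824 Y37.400 F2647
G01 X241.032 Y41.299 F2647
G01 X233.014 Y44.405 F2647
G01 X225.769 Y46.720 F2647
G01 X219.299 Y48.243 F2647
M5
G0 X0.000 Y0.000

viewBox `0 0 332.904 79.685` with mm width/height → 1 unit = 1 mm. Flip: y_m = 79.685 − y_svg.

**Shape 1** — `<path>` regular polygon, stroke `#ff0000` → score (S384, F2400). Machine vertices: (178.967,52.060) → (182.042,42.897) → (176.796,34.781) → (167.179,33.822) → (160.434,40.743) → (161.639,50.332) → (169.887,55.368) → (178.967,52.060). Closed: final G1 returns to the first vertex.

**Shape 2** — `<polygon>` closed polygon, stroke `#ff0000` → score (S384, F2400). Machine vertices: (111.299,37.690) → (157.310,24.409) → (74.121,51.127) → (209.689,53.791) → (111.299,37.690). Closed: final G1 returns to the first vertex.

**Shape 3** — `<path>` rectangle, stroke `#ff8800` → engrave (S261, F2647). Machine vertices: (74.734,68.711) → (160.476,68.711) → (160.476,41.223) → (74.734,41.223) → (74.734,68.711). Closed: final G1 returns to the first vertex.

**Shape 4** — `<line>` line segment, stroke `#ff8800` → engrave (S261, F2647). Machine vertices: (123.303,38.854) → (229.805,9.298). Open path.

**Shape 5** — `<rect>` rectangle, stroke `#ff8800` → engrave (S261, F2647). Machine vertices: (160.801,70.229) → (178.391,70.229) → (178.391,51.776) → (160.801,51.776) → (160.801,70.229). Closed: final G1 returns to the first vertex.

**Shape 6** — `<path>` rectangle, stroke `#ff0000` → score (S384, F2400). Machine vertices: (172.237,50.872) → (198.593,50.872) → (198.593,32.459) → (172.237,32.459) → (172.237,50.872). Closed: final G1 returns to the first vertex.

**Shape 7** — `<path>` quadratic bezier, stroke `#ff8800` → engrave (S261, F2647). Control points (SVG): P0=(292.734,65.795), P1=(243.632,35.951), P2=(219.299,31.442); sampled at t=k/8. Machine vertices: (292.734,13.890) → (280.846,20.955) → (269.731,27.229) → (259.391,32.710) → (249.824,37.400) → (241.032,41.299) → (233.014,44.405) → (225.769,46.720) → (219.299,48.243). Open path.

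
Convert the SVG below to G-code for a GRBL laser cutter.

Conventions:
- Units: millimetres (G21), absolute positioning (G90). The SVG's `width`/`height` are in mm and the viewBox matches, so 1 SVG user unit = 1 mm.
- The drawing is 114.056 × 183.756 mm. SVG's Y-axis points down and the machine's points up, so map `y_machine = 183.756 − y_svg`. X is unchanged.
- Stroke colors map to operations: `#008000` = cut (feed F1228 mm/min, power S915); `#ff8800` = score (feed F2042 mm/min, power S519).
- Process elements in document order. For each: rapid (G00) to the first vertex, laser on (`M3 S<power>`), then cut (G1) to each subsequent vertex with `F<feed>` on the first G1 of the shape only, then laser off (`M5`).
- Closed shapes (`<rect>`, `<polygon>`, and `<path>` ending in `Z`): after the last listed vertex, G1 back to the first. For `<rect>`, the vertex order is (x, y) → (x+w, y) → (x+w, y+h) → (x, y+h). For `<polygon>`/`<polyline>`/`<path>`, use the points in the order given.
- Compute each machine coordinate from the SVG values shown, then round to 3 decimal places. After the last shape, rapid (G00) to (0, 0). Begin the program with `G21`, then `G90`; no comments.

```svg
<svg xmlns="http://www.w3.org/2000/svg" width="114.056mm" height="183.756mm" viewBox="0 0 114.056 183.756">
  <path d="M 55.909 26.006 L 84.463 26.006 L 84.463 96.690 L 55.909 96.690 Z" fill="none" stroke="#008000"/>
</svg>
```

viewBox `0 0 114.056 183.756` with mm width/height → 1 unit = 1 mm. Flip: y_m = 183.756 − y_svg.

**Shape 1** — `<path>` rectangle, stroke `#008000` → cut (S915, F1228). Machine vertices: (55.909,157.750) → (84.463,157.750) → (84.463,87.066) → (55.909,87.066) → (55.909,157.750). Closed: final G1 returns to the first vertex.

G21
G90
G00 X55.909 Y157.750
M3 S915
G1 X84.463 Y157.750 F1228
G1 X84.463 Y87.066
G1 X55.909 Y87.066
G1 X55.909 Y157.750
M5
G00 X0.000 Y0.000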